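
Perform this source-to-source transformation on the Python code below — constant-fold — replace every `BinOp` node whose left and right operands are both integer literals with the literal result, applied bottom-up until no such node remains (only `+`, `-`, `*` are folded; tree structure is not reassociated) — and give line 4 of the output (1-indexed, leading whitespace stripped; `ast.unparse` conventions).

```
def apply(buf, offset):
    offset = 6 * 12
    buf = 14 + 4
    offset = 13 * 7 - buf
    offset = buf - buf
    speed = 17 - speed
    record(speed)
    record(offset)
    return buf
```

offset = 91 - buf

Transformed code:
def apply(buf, offset):
    offset = 72
    buf = 18
    offset = 91 - buf
    offset = buf - buf
    speed = 17 - speed
    record(speed)
    record(offset)
    return buf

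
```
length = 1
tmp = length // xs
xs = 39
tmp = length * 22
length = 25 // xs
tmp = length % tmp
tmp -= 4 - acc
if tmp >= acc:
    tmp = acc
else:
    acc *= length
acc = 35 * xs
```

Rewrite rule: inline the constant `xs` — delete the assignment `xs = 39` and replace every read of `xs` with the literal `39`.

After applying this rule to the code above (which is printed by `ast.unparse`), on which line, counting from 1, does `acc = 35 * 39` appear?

Transformed code:
length = 1
tmp = length // 39
tmp = length * 22
length = 25 // 39
tmp = length % tmp
tmp -= 4 - acc
if tmp >= acc:
    tmp = acc
else:
    acc *= length
acc = 35 * 39

11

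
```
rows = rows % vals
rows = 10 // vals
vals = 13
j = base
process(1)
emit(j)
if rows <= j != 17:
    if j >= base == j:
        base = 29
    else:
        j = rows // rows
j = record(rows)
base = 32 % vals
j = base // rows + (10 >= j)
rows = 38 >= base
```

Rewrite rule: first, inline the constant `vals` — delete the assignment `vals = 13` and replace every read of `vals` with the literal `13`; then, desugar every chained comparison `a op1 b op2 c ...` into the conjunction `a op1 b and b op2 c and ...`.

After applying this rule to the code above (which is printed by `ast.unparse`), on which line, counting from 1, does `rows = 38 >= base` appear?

14

Transformed code:
rows = rows % 13
rows = 10 // 13
j = base
process(1)
emit(j)
if rows <= j and j != 17:
    if j >= base and base == j:
        base = 29
    else:
        j = rows // rows
j = record(rows)
base = 32 % 13
j = base // rows + (10 >= j)
rows = 38 >= base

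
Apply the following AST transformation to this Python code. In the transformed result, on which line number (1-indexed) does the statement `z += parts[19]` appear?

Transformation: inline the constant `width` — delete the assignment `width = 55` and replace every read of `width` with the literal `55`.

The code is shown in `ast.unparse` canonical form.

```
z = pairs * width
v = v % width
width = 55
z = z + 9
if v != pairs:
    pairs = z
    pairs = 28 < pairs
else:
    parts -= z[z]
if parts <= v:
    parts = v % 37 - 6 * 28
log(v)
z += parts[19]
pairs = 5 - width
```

Transformed code:
z = pairs * 55
v = v % 55
z = z + 9
if v != pairs:
    pairs = z
    pairs = 28 < pairs
else:
    parts -= z[z]
if parts <= v:
    parts = v % 37 - 6 * 28
log(v)
z += parts[19]
pairs = 5 - 55

12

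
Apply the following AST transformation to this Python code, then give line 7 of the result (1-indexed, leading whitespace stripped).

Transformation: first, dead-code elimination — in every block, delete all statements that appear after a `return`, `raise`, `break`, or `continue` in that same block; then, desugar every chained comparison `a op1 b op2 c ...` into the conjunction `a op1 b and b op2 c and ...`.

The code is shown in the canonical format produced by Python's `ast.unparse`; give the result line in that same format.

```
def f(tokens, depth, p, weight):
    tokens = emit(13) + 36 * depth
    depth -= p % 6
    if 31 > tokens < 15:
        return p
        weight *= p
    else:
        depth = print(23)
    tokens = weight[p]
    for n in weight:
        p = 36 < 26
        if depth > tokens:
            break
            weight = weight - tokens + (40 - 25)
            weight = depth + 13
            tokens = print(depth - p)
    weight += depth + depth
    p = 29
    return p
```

Transformed code:
def f(tokens, depth, p, weight):
    tokens = emit(13) + 36 * depth
    depth -= p % 6
    if 31 > tokens and tokens < 15:
        return p
    else:
        depth = print(23)
    tokens = weight[p]
    for n in weight:
        p = 36 < 26
        if depth > tokens:
            break
    weight += depth + depth
    p = 29
    return p

depth = print(23)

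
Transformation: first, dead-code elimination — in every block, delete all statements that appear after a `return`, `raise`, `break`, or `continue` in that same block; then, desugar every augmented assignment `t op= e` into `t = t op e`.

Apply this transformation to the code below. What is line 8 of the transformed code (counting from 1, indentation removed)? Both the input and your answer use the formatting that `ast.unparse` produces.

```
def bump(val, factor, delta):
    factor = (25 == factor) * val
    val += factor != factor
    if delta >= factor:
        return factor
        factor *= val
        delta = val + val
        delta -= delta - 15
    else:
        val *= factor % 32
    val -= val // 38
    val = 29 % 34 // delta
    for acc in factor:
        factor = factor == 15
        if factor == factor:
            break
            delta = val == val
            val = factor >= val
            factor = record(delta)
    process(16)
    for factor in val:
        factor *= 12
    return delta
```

val = val - val // 38

Transformed code:
def bump(val, factor, delta):
    factor = (25 == factor) * val
    val = val + (factor != factor)
    if delta >= factor:
        return factor
    else:
        val = val * (factor % 32)
    val = val - val // 38
    val = 29 % 34 // delta
    for acc in factor:
        factor = factor == 15
        if factor == factor:
            break
    process(16)
    for factor in val:
        factor = factor * 12
    return delta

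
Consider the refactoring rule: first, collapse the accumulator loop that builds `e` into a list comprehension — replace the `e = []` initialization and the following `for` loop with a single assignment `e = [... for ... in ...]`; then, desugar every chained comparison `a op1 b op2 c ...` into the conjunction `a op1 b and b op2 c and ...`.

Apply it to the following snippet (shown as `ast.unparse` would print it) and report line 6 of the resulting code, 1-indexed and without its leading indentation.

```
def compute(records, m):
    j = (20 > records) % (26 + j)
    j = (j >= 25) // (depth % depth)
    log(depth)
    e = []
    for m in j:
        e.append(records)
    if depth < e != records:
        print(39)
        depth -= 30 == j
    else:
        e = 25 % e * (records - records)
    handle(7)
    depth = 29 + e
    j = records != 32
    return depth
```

if depth < e and e != records:

Transformed code:
def compute(records, m):
    j = (20 > records) % (26 + j)
    j = (j >= 25) // (depth % depth)
    log(depth)
    e = [records for m in j]
    if depth < e and e != records:
        print(39)
        depth -= 30 == j
    else:
        e = 25 % e * (records - records)
    handle(7)
    depth = 29 + e
    j = records != 32
    return depth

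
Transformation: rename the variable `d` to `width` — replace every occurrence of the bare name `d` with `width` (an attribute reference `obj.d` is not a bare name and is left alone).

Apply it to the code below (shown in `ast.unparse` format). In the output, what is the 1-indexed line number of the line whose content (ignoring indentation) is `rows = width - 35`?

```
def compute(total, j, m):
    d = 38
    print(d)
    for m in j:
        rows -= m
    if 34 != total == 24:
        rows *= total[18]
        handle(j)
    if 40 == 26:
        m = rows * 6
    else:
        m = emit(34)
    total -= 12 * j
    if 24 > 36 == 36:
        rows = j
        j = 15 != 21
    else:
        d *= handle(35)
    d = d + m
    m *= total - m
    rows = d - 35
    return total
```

Transformed code:
def compute(total, j, m):
    width = 38
    print(width)
    for m in j:
        rows -= m
    if 34 != total == 24:
        rows *= total[18]
        handle(j)
    if 40 == 26:
        m = rows * 6
    else:
        m = emit(34)
    total -= 12 * j
    if 24 > 36 == 36:
        rows = j
        j = 15 != 21
    else:
        width *= handle(35)
    width = width + m
    m *= total - m
    rows = width - 35
    return total

21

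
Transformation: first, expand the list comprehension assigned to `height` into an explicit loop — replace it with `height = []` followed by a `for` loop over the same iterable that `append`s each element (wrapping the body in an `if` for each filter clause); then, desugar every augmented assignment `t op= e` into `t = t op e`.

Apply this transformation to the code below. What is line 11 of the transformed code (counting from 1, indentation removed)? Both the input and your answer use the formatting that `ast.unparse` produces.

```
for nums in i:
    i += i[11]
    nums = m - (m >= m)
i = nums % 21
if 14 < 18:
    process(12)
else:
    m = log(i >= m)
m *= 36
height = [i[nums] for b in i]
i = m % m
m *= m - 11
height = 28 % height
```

for b in i:

Transformed code:
for nums in i:
    i = i + i[11]
    nums = m - (m >= m)
i = nums % 21
if 14 < 18:
    process(12)
else:
    m = log(i >= m)
m = m * 36
height = []
for b in i:
    height.append(i[nums])
i = m % m
m = m * (m - 11)
height = 28 % height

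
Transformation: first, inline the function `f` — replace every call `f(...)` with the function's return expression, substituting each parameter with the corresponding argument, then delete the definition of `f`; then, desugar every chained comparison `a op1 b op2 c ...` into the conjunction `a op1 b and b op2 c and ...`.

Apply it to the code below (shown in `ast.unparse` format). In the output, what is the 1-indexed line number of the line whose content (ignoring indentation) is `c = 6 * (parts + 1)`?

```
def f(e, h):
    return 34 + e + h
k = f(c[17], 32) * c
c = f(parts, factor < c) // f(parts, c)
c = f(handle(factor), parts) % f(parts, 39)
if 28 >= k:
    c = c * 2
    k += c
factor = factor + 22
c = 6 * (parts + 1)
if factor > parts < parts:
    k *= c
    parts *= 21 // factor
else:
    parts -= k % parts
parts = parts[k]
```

8

Transformed code:
k = (34 + c[17] + 32) * c
c = (34 + parts + (factor < c)) // (34 + parts + c)
c = (34 + handle(factor) + parts) % (34 + parts + 39)
if 28 >= k:
    c = c * 2
    k += c
factor = factor + 22
c = 6 * (parts + 1)
if factor > parts and parts < parts:
    k *= c
    parts *= 21 // factor
else:
    parts -= k % parts
parts = parts[k]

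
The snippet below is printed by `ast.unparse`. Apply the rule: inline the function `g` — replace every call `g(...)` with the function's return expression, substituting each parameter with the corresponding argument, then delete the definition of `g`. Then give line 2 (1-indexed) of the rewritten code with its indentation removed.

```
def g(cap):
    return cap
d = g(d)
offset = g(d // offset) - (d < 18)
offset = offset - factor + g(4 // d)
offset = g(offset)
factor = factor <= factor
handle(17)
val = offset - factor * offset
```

offset = d // offset - (d < 18)

Transformed code:
d = d
offset = d // offset - (d < 18)
offset = offset - factor + 4 // d
offset = offset
factor = factor <= factor
handle(17)
val = offset - factor * offset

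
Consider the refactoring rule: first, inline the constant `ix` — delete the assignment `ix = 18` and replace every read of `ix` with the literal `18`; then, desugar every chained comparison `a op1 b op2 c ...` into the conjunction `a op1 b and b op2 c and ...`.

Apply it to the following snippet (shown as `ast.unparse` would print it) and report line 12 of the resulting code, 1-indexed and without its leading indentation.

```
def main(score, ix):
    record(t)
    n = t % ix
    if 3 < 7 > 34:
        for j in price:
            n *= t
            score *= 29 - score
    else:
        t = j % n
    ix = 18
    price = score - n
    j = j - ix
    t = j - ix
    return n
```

t = j - 18

Transformed code:
def main(score, ix):
    record(t)
    n = t % 18
    if 3 < 7 and 7 > 34:
        for j in price:
            n *= t
            score *= 29 - score
    else:
        t = j % n
    price = score - n
    j = j - 18
    t = j - 18
    return n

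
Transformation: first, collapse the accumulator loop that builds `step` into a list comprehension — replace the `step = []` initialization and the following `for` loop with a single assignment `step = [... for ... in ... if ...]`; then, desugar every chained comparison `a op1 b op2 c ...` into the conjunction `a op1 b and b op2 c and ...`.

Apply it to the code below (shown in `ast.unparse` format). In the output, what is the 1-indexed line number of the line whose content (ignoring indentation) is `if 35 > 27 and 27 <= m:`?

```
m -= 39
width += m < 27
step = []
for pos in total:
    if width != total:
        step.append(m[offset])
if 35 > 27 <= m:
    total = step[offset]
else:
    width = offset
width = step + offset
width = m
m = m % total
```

4

Transformed code:
m -= 39
width += m < 27
step = [m[offset] for pos in total if width != total]
if 35 > 27 and 27 <= m:
    total = step[offset]
else:
    width = offset
width = step + offset
width = m
m = m % total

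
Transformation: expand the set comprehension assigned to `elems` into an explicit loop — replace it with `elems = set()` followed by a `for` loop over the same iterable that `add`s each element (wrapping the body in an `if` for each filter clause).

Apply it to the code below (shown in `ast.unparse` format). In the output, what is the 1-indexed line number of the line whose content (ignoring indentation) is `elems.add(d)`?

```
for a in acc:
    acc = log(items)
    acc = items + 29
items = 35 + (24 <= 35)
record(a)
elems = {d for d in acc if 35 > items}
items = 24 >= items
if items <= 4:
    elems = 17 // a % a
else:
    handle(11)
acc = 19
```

Transformed code:
for a in acc:
    acc = log(items)
    acc = items + 29
items = 35 + (24 <= 35)
record(a)
elems = set()
for d in acc:
    if 35 > items:
        elems.add(d)
items = 24 >= items
if items <= 4:
    elems = 17 // a % a
else:
    handle(11)
acc = 19

9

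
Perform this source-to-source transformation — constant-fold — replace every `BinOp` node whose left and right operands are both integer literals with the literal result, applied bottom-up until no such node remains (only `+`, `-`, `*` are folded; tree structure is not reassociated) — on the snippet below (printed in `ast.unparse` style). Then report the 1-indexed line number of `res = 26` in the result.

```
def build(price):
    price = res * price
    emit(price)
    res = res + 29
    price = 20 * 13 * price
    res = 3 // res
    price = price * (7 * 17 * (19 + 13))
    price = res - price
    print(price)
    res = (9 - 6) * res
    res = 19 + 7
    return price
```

Transformed code:
def build(price):
    price = res * price
    emit(price)
    res = res + 29
    price = 260 * price
    res = 3 // res
    price = price * 3808
    price = res - price
    print(price)
    res = 3 * res
    res = 26
    return price

11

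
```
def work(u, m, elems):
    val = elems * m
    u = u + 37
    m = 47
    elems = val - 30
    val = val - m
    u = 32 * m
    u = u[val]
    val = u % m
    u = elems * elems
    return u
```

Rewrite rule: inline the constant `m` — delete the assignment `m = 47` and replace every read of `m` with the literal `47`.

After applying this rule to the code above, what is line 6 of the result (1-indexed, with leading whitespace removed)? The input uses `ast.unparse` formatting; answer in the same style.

Transformed code:
def work(u, m, elems):
    val = elems * 47
    u = u + 37
    elems = val - 30
    val = val - 47
    u = 32 * 47
    u = u[val]
    val = u % 47
    u = elems * elems
    return u

u = 32 * 47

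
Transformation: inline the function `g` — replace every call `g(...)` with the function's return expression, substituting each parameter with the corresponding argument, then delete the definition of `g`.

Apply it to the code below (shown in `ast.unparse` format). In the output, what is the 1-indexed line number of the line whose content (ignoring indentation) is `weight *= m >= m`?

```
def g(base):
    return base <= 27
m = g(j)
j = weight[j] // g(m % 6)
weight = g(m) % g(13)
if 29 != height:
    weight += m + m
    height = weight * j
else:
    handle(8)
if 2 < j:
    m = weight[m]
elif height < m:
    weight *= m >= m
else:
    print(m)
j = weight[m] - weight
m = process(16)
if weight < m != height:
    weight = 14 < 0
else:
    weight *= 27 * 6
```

Transformed code:
m = j <= 27
j = weight[j] // (m % 6 <= 27)
weight = (m <= 27) % (13 <= 27)
if 29 != height:
    weight += m + m
    height = weight * j
else:
    handle(8)
if 2 < j:
    m = weight[m]
elif height < m:
    weight *= m >= m
else:
    print(m)
j = weight[m] - weight
m = process(16)
if weight < m != height:
    weight = 14 < 0
else:
    weight *= 27 * 6

12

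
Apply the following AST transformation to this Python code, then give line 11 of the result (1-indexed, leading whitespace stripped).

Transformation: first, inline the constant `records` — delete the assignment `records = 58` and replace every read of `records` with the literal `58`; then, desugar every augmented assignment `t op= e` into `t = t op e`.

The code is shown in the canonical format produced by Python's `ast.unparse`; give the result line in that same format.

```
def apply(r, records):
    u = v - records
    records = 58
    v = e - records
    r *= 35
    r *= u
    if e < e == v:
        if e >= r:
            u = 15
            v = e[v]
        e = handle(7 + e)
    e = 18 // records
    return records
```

e = 18 // 58

Transformed code:
def apply(r, records):
    u = v - 58
    v = e - 58
    r = r * 35
    r = r * u
    if e < e == v:
        if e >= r:
            u = 15
            v = e[v]
        e = handle(7 + e)
    e = 18 // 58
    return 58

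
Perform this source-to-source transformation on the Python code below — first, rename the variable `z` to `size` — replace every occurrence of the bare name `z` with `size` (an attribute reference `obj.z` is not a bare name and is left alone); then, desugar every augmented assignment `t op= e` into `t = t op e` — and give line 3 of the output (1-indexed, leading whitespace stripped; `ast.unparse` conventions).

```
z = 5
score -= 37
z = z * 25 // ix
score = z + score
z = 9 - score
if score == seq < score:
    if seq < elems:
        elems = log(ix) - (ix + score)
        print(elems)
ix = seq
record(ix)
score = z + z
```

size = size * 25 // ix

Transformed code:
size = 5
score = score - 37
size = size * 25 // ix
score = size + score
size = 9 - score
if score == seq < score:
    if seq < elems:
        elems = log(ix) - (ix + score)
        print(elems)
ix = seq
record(ix)
score = size + size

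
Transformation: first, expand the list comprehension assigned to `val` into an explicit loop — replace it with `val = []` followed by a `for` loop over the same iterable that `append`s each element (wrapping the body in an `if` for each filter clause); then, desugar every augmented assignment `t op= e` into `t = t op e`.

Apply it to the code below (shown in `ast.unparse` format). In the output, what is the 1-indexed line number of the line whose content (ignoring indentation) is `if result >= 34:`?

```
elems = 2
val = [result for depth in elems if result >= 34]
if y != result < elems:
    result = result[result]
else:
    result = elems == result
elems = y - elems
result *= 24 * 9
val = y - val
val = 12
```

Transformed code:
elems = 2
val = []
for depth in elems:
    if result >= 34:
        val.append(result)
if y != result < elems:
    result = result[result]
else:
    result = elems == result
elems = y - elems
result = result * (24 * 9)
val = y - val
val = 12

4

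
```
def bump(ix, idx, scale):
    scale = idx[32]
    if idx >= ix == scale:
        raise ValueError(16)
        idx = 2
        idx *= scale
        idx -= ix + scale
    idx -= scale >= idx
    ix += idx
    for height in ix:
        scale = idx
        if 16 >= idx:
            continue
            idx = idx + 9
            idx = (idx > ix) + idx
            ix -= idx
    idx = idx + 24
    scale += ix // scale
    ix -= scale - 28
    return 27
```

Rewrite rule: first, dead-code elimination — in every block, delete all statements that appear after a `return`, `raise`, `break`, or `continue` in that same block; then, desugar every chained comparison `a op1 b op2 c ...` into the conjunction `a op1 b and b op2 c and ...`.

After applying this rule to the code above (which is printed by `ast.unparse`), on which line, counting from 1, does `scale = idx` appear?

Transformed code:
def bump(ix, idx, scale):
    scale = idx[32]
    if idx >= ix and ix == scale:
        raise ValueError(16)
    idx -= scale >= idx
    ix += idx
    for height in ix:
        scale = idx
        if 16 >= idx:
            continue
    idx = idx + 24
    scale += ix // scale
    ix -= scale - 28
    return 27

8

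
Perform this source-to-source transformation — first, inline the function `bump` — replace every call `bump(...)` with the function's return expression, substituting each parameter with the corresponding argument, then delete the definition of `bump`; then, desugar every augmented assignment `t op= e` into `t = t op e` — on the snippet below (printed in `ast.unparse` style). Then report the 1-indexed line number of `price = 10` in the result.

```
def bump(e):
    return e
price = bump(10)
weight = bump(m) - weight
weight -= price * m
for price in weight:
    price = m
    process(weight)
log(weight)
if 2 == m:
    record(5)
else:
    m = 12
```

Transformed code:
price = 10
weight = m - weight
weight = weight - price * m
for price in weight:
    price = m
    process(weight)
log(weight)
if 2 == m:
    record(5)
else:
    m = 12

1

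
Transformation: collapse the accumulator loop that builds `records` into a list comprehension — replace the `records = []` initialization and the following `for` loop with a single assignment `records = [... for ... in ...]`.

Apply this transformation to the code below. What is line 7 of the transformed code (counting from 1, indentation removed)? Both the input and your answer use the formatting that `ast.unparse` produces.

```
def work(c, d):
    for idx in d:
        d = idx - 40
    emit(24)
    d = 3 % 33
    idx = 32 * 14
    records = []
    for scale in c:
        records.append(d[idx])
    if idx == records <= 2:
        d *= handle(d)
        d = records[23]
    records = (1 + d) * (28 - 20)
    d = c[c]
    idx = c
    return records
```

records = [d[idx] for scale in c]

Transformed code:
def work(c, d):
    for idx in d:
        d = idx - 40
    emit(24)
    d = 3 % 33
    idx = 32 * 14
    records = [d[idx] for scale in c]
    if idx == records <= 2:
        d *= handle(d)
        d = records[23]
    records = (1 + d) * (28 - 20)
    d = c[c]
    idx = c
    return records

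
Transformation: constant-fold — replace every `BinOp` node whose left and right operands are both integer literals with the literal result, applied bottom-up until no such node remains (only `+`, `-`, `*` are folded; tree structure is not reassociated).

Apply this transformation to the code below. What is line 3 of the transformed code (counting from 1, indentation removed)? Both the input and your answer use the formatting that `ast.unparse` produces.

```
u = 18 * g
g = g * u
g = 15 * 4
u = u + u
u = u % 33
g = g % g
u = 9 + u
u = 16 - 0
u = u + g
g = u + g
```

g = 60

Transformed code:
u = 18 * g
g = g * u
g = 60
u = u + u
u = u % 33
g = g % g
u = 9 + u
u = 16
u = u + g
g = u + g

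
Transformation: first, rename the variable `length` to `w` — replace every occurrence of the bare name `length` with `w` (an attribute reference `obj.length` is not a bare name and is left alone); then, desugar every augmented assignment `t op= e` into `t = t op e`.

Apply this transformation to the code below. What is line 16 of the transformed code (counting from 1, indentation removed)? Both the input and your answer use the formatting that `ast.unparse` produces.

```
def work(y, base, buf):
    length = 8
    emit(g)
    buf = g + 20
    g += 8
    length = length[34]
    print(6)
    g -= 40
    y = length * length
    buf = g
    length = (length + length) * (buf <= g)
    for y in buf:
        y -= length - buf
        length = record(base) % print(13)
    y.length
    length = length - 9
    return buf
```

Transformed code:
def work(y, base, buf):
    w = 8
    emit(g)
    buf = g + 20
    g = g + 8
    w = w[34]
    print(6)
    g = g - 40
    y = w * w
    buf = g
    w = (w + w) * (buf <= g)
    for y in buf:
        y = y - (w - buf)
        w = record(base) % print(13)
    y.length
    w = w - 9
    return buf

w = w - 9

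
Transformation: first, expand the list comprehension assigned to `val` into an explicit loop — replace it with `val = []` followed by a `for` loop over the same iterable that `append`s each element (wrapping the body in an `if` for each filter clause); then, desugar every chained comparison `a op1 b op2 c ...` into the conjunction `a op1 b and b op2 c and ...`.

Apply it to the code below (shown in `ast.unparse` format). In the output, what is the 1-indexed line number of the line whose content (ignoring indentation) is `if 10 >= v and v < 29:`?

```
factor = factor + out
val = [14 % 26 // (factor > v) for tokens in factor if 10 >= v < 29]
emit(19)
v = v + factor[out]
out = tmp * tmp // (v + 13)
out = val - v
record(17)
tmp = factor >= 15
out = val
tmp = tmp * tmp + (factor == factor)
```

4

Transformed code:
factor = factor + out
val = []
for tokens in factor:
    if 10 >= v and v < 29:
        val.append(14 % 26 // (factor > v))
emit(19)
v = v + factor[out]
out = tmp * tmp // (v + 13)
out = val - v
record(17)
tmp = factor >= 15
out = val
tmp = tmp * tmp + (factor == factor)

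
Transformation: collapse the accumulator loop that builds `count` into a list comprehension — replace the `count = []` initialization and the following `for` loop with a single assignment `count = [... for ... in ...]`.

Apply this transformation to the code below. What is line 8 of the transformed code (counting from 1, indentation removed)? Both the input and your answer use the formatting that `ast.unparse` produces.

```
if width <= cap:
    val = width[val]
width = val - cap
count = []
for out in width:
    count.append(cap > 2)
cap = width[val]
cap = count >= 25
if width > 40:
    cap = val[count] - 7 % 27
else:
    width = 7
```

Transformed code:
if width <= cap:
    val = width[val]
width = val - cap
count = [cap > 2 for out in width]
cap = width[val]
cap = count >= 25
if width > 40:
    cap = val[count] - 7 % 27
else:
    width = 7

cap = val[count] - 7 % 27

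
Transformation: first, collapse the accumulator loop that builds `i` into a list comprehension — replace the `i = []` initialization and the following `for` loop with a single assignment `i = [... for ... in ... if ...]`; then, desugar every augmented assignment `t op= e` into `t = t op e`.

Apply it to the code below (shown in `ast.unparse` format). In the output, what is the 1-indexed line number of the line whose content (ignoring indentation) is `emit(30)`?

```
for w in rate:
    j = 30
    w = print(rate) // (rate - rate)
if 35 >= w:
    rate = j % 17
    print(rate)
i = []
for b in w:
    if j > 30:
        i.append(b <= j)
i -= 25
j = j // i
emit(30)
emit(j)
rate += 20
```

10

Transformed code:
for w in rate:
    j = 30
    w = print(rate) // (rate - rate)
if 35 >= w:
    rate = j % 17
    print(rate)
i = [b <= j for b in w if j > 30]
i = i - 25
j = j // i
emit(30)
emit(j)
rate = rate + 20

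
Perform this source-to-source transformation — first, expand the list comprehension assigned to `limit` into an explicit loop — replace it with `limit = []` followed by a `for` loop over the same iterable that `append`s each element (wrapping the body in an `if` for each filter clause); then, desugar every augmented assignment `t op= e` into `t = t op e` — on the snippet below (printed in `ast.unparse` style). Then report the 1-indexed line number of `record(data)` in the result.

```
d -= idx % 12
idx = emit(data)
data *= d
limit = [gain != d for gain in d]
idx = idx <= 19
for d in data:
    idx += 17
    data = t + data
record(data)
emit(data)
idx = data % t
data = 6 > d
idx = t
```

11

Transformed code:
d = d - idx % 12
idx = emit(data)
data = data * d
limit = []
for gain in d:
    limit.append(gain != d)
idx = idx <= 19
for d in data:
    idx = idx + 17
    data = t + data
record(data)
emit(data)
idx = data % t
data = 6 > d
idx = t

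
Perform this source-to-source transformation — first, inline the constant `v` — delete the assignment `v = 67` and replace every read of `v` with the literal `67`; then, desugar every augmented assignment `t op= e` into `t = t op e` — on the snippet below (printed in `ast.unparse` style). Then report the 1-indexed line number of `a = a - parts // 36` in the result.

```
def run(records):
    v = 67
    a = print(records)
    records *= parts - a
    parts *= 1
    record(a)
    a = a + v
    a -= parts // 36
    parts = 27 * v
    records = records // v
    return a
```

Transformed code:
def run(records):
    a = print(records)
    records = records * (parts - a)
    parts = parts * 1
    record(a)
    a = a + 67
    a = a - parts // 36
    parts = 27 * 67
    records = records // 67
    return a

7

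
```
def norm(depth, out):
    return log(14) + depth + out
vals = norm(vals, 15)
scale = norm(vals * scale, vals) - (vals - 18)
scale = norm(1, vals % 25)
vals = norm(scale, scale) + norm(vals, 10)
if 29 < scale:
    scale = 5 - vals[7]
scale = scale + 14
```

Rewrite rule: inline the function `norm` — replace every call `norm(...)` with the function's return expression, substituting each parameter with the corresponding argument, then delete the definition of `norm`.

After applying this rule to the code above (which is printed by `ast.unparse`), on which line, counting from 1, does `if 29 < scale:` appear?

Transformed code:
vals = log(14) + vals + 15
scale = log(14) + vals * scale + vals - (vals - 18)
scale = log(14) + 1 + vals % 25
vals = log(14) + scale + scale + (log(14) + vals + 10)
if 29 < scale:
    scale = 5 - vals[7]
scale = scale + 14

5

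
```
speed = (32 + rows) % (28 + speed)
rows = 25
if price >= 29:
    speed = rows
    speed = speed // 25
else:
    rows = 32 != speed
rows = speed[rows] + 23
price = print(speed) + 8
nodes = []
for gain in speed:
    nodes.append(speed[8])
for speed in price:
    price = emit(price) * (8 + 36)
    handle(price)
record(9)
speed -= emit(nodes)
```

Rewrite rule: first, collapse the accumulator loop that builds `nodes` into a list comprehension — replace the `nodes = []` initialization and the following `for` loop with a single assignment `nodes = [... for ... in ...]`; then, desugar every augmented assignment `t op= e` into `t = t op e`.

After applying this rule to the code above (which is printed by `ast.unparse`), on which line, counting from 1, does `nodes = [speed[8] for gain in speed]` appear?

10

Transformed code:
speed = (32 + rows) % (28 + speed)
rows = 25
if price >= 29:
    speed = rows
    speed = speed // 25
else:
    rows = 32 != speed
rows = speed[rows] + 23
price = print(speed) + 8
nodes = [speed[8] for gain in speed]
for speed in price:
    price = emit(price) * (8 + 36)
    handle(price)
record(9)
speed = speed - emit(nodes)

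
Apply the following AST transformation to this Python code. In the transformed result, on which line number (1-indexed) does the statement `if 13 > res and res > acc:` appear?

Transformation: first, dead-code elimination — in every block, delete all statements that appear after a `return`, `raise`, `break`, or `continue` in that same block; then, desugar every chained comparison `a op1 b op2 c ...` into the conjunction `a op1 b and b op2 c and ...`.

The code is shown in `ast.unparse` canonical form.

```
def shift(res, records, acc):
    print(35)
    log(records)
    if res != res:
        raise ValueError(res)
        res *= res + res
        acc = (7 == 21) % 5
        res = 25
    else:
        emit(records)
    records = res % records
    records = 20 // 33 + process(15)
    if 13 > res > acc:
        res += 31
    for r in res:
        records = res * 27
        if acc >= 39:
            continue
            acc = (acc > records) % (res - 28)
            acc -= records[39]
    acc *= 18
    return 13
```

Transformed code:
def shift(res, records, acc):
    print(35)
    log(records)
    if res != res:
        raise ValueError(res)
    else:
        emit(records)
    records = res % records
    records = 20 // 33 + process(15)
    if 13 > res and res > acc:
        res += 31
    for r in res:
        records = res * 27
        if acc >= 39:
            continue
    acc *= 18
    return 13

10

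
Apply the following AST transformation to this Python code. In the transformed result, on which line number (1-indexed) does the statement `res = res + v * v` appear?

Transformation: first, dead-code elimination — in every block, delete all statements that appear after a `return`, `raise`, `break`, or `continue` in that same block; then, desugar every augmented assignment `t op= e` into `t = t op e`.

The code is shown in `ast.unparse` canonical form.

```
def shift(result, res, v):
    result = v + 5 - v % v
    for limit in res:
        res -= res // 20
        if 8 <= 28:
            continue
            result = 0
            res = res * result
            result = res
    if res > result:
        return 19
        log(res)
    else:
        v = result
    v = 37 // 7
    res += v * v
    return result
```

12

Transformed code:
def shift(result, res, v):
    result = v + 5 - v % v
    for limit in res:
        res = res - res // 20
        if 8 <= 28:
            continue
    if res > result:
        return 19
    else:
        v = result
    v = 37 // 7
    res = res + v * v
    return result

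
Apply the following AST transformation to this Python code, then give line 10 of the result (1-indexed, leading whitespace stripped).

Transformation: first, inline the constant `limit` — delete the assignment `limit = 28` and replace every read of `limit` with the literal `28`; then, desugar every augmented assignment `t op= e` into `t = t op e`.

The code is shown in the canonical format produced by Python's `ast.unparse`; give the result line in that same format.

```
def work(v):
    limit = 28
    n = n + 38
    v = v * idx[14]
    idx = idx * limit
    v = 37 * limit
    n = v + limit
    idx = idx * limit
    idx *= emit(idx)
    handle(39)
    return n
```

Transformed code:
def work(v):
    n = n + 38
    v = v * idx[14]
    idx = idx * 28
    v = 37 * 28
    n = v + 28
    idx = idx * 28
    idx = idx * emit(idx)
    handle(39)
    return n

return n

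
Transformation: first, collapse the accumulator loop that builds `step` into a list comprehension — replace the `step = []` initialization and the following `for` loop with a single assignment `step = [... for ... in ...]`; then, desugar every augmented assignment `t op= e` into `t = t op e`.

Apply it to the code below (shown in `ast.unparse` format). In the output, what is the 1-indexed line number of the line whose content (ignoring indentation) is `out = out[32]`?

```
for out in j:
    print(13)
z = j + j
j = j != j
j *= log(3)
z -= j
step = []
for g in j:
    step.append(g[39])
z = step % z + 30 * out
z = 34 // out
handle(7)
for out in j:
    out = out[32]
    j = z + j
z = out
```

12

Transformed code:
for out in j:
    print(13)
z = j + j
j = j != j
j = j * log(3)
z = z - j
step = [g[39] for g in j]
z = step % z + 30 * out
z = 34 // out
handle(7)
for out in j:
    out = out[32]
    j = z + j
z = out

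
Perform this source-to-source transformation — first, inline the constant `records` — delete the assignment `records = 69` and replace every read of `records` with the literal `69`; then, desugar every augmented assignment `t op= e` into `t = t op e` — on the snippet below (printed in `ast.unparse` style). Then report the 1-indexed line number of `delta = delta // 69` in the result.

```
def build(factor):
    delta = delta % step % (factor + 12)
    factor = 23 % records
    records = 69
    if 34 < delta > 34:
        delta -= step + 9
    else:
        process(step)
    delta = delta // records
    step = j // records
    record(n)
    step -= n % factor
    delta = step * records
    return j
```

8

Transformed code:
def build(factor):
    delta = delta % step % (factor + 12)
    factor = 23 % 69
    if 34 < delta > 34:
        delta = delta - (step + 9)
    else:
        process(step)
    delta = delta // 69
    step = j // 69
    record(n)
    step = step - n % factor
    delta = step * 69
    return j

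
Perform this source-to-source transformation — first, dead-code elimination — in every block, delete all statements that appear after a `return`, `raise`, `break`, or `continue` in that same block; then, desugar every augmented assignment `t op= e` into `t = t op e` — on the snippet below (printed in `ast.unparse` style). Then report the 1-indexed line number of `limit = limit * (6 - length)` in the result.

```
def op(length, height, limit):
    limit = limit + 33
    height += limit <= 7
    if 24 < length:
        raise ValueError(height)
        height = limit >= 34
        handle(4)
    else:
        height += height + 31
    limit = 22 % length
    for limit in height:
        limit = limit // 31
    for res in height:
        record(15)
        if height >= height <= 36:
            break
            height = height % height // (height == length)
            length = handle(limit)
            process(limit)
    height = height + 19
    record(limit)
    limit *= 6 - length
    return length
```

17

Transformed code:
def op(length, height, limit):
    limit = limit + 33
    height = height + (limit <= 7)
    if 24 < length:
        raise ValueError(height)
    else:
        height = height + (height + 31)
    limit = 22 % length
    for limit in height:
        limit = limit // 31
    for res in height:
        record(15)
        if height >= height <= 36:
            break
    height = height + 19
    record(limit)
    limit = limit * (6 - length)
    return length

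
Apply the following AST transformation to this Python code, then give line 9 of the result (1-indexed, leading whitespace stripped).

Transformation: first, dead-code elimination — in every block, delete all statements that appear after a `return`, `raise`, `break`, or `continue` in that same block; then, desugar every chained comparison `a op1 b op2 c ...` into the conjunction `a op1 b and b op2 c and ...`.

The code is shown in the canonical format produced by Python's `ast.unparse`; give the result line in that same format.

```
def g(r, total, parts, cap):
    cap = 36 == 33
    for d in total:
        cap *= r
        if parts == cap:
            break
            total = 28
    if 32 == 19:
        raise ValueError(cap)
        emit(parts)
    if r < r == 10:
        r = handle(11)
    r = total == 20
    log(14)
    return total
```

if r < r and r == 10:

Transformed code:
def g(r, total, parts, cap):
    cap = 36 == 33
    for d in total:
        cap *= r
        if parts == cap:
            break
    if 32 == 19:
        raise ValueError(cap)
    if r < r and r == 10:
        r = handle(11)
    r = total == 20
    log(14)
    return total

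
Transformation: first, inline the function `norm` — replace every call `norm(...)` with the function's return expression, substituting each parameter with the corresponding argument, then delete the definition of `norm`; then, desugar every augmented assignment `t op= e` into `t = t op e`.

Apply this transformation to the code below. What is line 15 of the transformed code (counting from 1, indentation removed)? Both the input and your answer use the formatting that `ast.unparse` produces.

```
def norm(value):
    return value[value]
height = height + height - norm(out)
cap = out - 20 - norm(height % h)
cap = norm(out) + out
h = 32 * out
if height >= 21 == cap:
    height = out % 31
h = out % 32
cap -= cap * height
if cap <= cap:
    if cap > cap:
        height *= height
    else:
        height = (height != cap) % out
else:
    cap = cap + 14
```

cap = cap + 14

Transformed code:
height = height + height - out[out]
cap = out - 20 - (height % h)[height % h]
cap = out[out] + out
h = 32 * out
if height >= 21 == cap:
    height = out % 31
h = out % 32
cap = cap - cap * height
if cap <= cap:
    if cap > cap:
        height = height * height
    else:
        height = (height != cap) % out
else:
    cap = cap + 14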